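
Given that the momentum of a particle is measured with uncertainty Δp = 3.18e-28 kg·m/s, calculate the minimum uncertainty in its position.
165.813 nm

Using the Heisenberg uncertainty principle:
ΔxΔp ≥ ℏ/2

The minimum uncertainty in position is:
Δx_min = ℏ/(2Δp)
Δx_min = (1.055e-34 J·s) / (2 × 3.180e-28 kg·m/s)
Δx_min = 1.658e-07 m = 165.813 nm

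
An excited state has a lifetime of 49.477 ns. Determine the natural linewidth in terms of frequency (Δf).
1.608 MHz

Using the energy-time uncertainty principle and E = hf:
ΔEΔt ≥ ℏ/2
hΔf·Δt ≥ ℏ/2

The minimum frequency uncertainty is:
Δf = ℏ/(2hτ) = 1/(4πτ)
Δf = 1/(4π × 4.948e-08 s)
Δf = 1.608e+06 Hz = 1.608 MHz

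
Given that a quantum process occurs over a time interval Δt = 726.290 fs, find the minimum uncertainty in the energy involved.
453.133 μeV

Using the energy-time uncertainty principle:
ΔEΔt ≥ ℏ/2

The minimum uncertainty in energy is:
ΔE_min = ℏ/(2Δt)
ΔE_min = (1.055e-34 J·s) / (2 × 7.263e-13 s)
ΔE_min = 7.260e-23 J = 453.133 μeV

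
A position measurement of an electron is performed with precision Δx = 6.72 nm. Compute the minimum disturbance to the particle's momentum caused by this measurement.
7.847 × 10^-27 kg·m/s

The uncertainty principle implies that measuring position disturbs momentum:
ΔxΔp ≥ ℏ/2

When we measure position with precision Δx, we necessarily introduce a momentum uncertainty:
Δp ≥ ℏ/(2Δx)
Δp_min = (1.055e-34 J·s) / (2 × 6.720e-09 m)
Δp_min = 7.847e-27 kg·m/s

The more precisely we measure position, the greater the momentum disturbance.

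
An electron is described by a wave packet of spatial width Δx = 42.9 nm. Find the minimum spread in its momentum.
1.229 × 10^-27 kg·m/s

For a wave packet, the spatial width Δx and momentum spread Δp are related by the uncertainty principle:
ΔxΔp ≥ ℏ/2

The minimum momentum spread is:
Δp_min = ℏ/(2Δx)
Δp_min = (1.055e-34 J·s) / (2 × 4.290e-08 m)
Δp_min = 1.229e-27 kg·m/s

A wave packet cannot have both a well-defined position and well-defined momentum.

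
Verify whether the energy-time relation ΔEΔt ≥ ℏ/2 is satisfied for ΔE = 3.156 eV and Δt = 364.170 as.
Yes, it satisfies the uncertainty relation.

Calculate the product ΔEΔt:
ΔE = 3.156 eV = 5.056e-19 J
ΔEΔt = (5.056e-19 J) × (3.642e-16 s)
ΔEΔt = 1.841e-34 J·s

Compare to the minimum allowed value ℏ/2:
ℏ/2 = 5.273e-35 J·s

Since ΔEΔt = 1.841e-34 J·s ≥ 5.273e-35 J·s = ℏ/2,
this satisfies the uncertainty relation.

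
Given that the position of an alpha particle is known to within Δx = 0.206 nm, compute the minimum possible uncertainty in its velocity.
38.522 m/s

Using the Heisenberg uncertainty principle and Δp = mΔv:
ΔxΔp ≥ ℏ/2
Δx(mΔv) ≥ ℏ/2

The minimum uncertainty in velocity is:
Δv_min = ℏ/(2mΔx)
Δv_min = (1.055e-34 J·s) / (2 × 6.645e-27 kg × 2.060e-10 m)
Δv_min = 3.852e+01 m/s = 38.522 m/s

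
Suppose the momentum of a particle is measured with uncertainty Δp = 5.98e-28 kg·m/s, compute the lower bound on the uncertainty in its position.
88.175 nm

Using the Heisenberg uncertainty principle:
ΔxΔp ≥ ℏ/2

The minimum uncertainty in position is:
Δx_min = ℏ/(2Δp)
Δx_min = (1.055e-34 J·s) / (2 × 5.980e-28 kg·m/s)
Δx_min = 8.817e-08 m = 88.175 nm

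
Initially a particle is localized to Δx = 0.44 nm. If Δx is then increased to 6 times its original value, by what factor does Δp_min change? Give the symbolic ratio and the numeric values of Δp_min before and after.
Original Δp_min = 1.198 × 10^-25 kg·m/s; new Δp'_min = 1.997 × 10^-26 kg·m/s; ratio Δp'_min/Δp_min = 1/6.

From the uncertainty principle ΔxΔp ≥ ℏ/2, the minimum momentum uncertainty is Δp_min = ℏ/(2Δx).

Original (Δx = 0.44 nm = 4.400e-10 m):
Δp_min = (1.055e-34 J·s)/(2 × 4.400e-10 m) = 1.198e-25 kg·m/s

When Δx → 6Δx:
Δp'_min = ℏ/(2 × 6Δx) = (1/6) × ℏ/(2Δx) = (1/6) × Δp_min
Δp'_min = 1/6 × 1.198e-25 kg·m/s = 1.997e-26 kg·m/s

Since Δp_min ∝ 1/Δx, when Δx is increased to 6 times its original value, Δp_min decreases to 1/6 of its original value.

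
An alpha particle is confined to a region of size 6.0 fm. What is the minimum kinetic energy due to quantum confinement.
36.272 keV

Using the uncertainty principle:

1. Position uncertainty: Δx ≈ 6.000e-15 m
2. Minimum momentum uncertainty: Δp = ℏ/(2Δx) = 8.788e-21 kg·m/s
3. Minimum kinetic energy:
   KE = (Δp)²/(2m) = (8.788e-21)²/(2 × 6.645e-27 kg)
   KE = 5.811e-15 J = 36.272 keV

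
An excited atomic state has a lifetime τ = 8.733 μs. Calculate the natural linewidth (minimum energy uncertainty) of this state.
37.685 peV

Using the energy-time uncertainty principle:
ΔEΔt ≥ ℏ/2

The lifetime τ represents the time uncertainty Δt.
The natural linewidth (minimum energy uncertainty) is:

ΔE = ℏ/(2τ)
ΔE = (1.055e-34 J·s) / (2 × 8.733e-06 s)
ΔE = 6.038e-30 J = 37.685 peV

This natural linewidth limits the precision of spectroscopic measurements.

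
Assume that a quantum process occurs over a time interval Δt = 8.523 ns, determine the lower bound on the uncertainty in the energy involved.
38.614 neV

Using the energy-time uncertainty principle:
ΔEΔt ≥ ℏ/2

The minimum uncertainty in energy is:
ΔE_min = ℏ/(2Δt)
ΔE_min = (1.055e-34 J·s) / (2 × 8.523e-09 s)
ΔE_min = 6.187e-27 J = 38.614 neV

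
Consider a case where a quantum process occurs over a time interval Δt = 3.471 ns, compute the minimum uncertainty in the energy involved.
94.816 neV

Using the energy-time uncertainty principle:
ΔEΔt ≥ ℏ/2

The minimum uncertainty in energy is:
ΔE_min = ℏ/(2Δt)
ΔE_min = (1.055e-34 J·s) / (2 × 3.471e-09 s)
ΔE_min = 1.519e-26 J = 94.816 neV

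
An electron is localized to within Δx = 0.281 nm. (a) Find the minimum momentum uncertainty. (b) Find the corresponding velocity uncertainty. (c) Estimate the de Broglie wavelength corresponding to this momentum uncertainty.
(a) Δp_min = 1.876 × 10^-25 kg·m/s
(b) Δv_min = 205.992 km/s
(c) λ_dB = 3.531 nm

Step-by-step:

(a) From the uncertainty principle:
Δp_min = ℏ/(2Δx) = (1.055e-34 J·s)/(2 × 2.810e-10 m) = 1.876e-25 kg·m/s

(b) The velocity uncertainty:
Δv = Δp/m = (1.876e-25 kg·m/s)/(9.109e-31 kg) = 2.060e+05 m/s = 205.992 km/s

(c) The de Broglie wavelength for this momentum:
λ = h/p = (6.626e-34 J·s)/(1.876e-25 kg·m/s) = 3.531e-09 m = 3.531 nm

Note: The de Broglie wavelength is comparable to the localization size, as expected from wave-particle duality.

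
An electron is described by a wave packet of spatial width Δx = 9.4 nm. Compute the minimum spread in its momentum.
5.609 × 10^-27 kg·m/s

For a wave packet, the spatial width Δx and momentum spread Δp are related by the uncertainty principle:
ΔxΔp ≥ ℏ/2

The minimum momentum spread is:
Δp_min = ℏ/(2Δx)
Δp_min = (1.055e-34 J·s) / (2 × 9.400e-09 m)
Δp_min = 5.609e-27 kg·m/s

A wave packet cannot have both a well-defined position and well-defined momentum.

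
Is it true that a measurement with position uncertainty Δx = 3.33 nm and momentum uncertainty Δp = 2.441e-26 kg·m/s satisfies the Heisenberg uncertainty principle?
Yes, it satisfies the uncertainty principle.

Calculate the product ΔxΔp:
ΔxΔp = (3.330e-09 m) × (2.441e-26 kg·m/s)
ΔxΔp = 8.129e-35 J·s

Compare to the minimum allowed value ℏ/2:
ℏ/2 = 5.273e-35 J·s

Since ΔxΔp = 8.129e-35 J·s ≥ 5.273e-35 J·s = ℏ/2,
the measurement satisfies the uncertainty principle.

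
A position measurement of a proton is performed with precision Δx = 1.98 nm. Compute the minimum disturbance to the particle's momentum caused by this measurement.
2.663 × 10^-26 kg·m/s

The uncertainty principle implies that measuring position disturbs momentum:
ΔxΔp ≥ ℏ/2

When we measure position with precision Δx, we necessarily introduce a momentum uncertainty:
Δp ≥ ℏ/(2Δx)
Δp_min = (1.055e-34 J·s) / (2 × 1.980e-09 m)
Δp_min = 2.663e-26 kg·m/s

The more precisely we measure position, the greater the momentum disturbance.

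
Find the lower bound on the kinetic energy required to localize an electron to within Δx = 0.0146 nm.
44.685 eV

Localizing a particle requires giving it sufficient momentum uncertainty:

1. From uncertainty principle: Δp ≥ ℏ/(2Δx)
   Δp_min = (1.055e-34 J·s) / (2 × 1.460e-11 m)
   Δp_min = 3.612e-24 kg·m/s

2. This momentum uncertainty corresponds to kinetic energy:
   KE ≈ (Δp)²/(2m) = (3.612e-24)²/(2 × 9.109e-31 kg)
   KE = 7.159e-18 J = 44.685 eV

Tighter localization requires more energy.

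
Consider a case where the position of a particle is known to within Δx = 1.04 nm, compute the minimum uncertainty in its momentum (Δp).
5.070 × 10^-26 kg·m/s

Using the Heisenberg uncertainty principle:
ΔxΔp ≥ ℏ/2

The minimum uncertainty in momentum is:
Δp_min = ℏ/(2Δx)
Δp_min = (1.055e-34 J·s) / (2 × 1.040e-09 m)
Δp_min = 5.070e-26 kg·m/s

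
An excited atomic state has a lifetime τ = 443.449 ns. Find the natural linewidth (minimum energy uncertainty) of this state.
742.151 peV

Using the energy-time uncertainty principle:
ΔEΔt ≥ ℏ/2

The lifetime τ represents the time uncertainty Δt.
The natural linewidth (minimum energy uncertainty) is:

ΔE = ℏ/(2τ)
ΔE = (1.055e-34 J·s) / (2 × 4.434e-07 s)
ΔE = 1.189e-28 J = 742.151 peV

This natural linewidth limits the precision of spectroscopic measurements.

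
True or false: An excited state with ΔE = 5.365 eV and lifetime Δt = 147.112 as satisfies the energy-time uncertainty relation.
Yes, it satisfies the uncertainty relation.

Calculate the product ΔEΔt:
ΔE = 5.365 eV = 8.596e-19 J
ΔEΔt = (8.596e-19 J) × (1.471e-16 s)
ΔEΔt = 1.265e-34 J·s

Compare to the minimum allowed value ℏ/2:
ℏ/2 = 5.273e-35 J·s

Since ΔEΔt = 1.265e-34 J·s ≥ 5.273e-35 J·s = ℏ/2,
this satisfies the uncertainty relation.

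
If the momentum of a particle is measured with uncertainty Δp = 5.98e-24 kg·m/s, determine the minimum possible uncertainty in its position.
8.817 pm

Using the Heisenberg uncertainty principle:
ΔxΔp ≥ ℏ/2

The minimum uncertainty in position is:
Δx_min = ℏ/(2Δp)
Δx_min = (1.055e-34 J·s) / (2 × 5.980e-24 kg·m/s)
Δx_min = 8.817e-12 m = 8.817 pm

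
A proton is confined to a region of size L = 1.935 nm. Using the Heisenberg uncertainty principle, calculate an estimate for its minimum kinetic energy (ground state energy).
1.385 μeV

Using the uncertainty principle to estimate ground state energy:

1. The position uncertainty is approximately the confinement size:
   Δx ≈ L = 1.935e-09 m

2. From ΔxΔp ≥ ℏ/2, the minimum momentum uncertainty is:
   Δp ≈ ℏ/(2L) = 2.725e-26 kg·m/s

3. The kinetic energy is approximately:
   KE ≈ (Δp)²/(2m) = (2.725e-26)²/(2 × 1.673e-27 kg)
   KE ≈ 2.220e-25 J = 1.385 μeV

This is an order-of-magnitude estimate of the ground state energy.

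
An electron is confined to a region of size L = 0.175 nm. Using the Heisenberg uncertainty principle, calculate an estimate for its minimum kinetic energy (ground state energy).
311.019 meV

Using the uncertainty principle to estimate ground state energy:

1. The position uncertainty is approximately the confinement size:
   Δx ≈ L = 1.750e-10 m

2. From ΔxΔp ≥ ℏ/2, the minimum momentum uncertainty is:
   Δp ≈ ℏ/(2L) = 3.013e-25 kg·m/s

3. The kinetic energy is approximately:
   KE ≈ (Δp)²/(2m) = (3.013e-25)²/(2 × 9.109e-31 kg)
   KE ≈ 4.983e-20 J = 311.019 meV

This is an order-of-magnitude estimate of the ground state energy.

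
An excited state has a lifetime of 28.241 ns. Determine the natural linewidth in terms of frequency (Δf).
2.818 MHz

Using the energy-time uncertainty principle and E = hf:
ΔEΔt ≥ ℏ/2
hΔf·Δt ≥ ℏ/2

The minimum frequency uncertainty is:
Δf = ℏ/(2hτ) = 1/(4πτ)
Δf = 1/(4π × 2.824e-08 s)
Δf = 2.818e+06 Hz = 2.818 MHz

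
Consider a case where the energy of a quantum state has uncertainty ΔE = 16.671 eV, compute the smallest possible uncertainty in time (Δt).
19.741 as

Using the energy-time uncertainty principle:
ΔEΔt ≥ ℏ/2

The minimum uncertainty in time is:
Δt_min = ℏ/(2ΔE)
Δt_min = (1.055e-34 J·s) / (2 × 2.671e-18 J)
Δt_min = 1.974e-17 s = 19.741 as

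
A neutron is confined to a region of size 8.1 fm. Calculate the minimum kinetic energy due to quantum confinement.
78.956 keV

Using the uncertainty principle:

1. Position uncertainty: Δx ≈ 8.100e-15 m
2. Minimum momentum uncertainty: Δp = ℏ/(2Δx) = 6.510e-21 kg·m/s
3. Minimum kinetic energy:
   KE = (Δp)²/(2m) = (6.510e-21)²/(2 × 1.675e-27 kg)
   KE = 1.265e-14 J = 78.956 keV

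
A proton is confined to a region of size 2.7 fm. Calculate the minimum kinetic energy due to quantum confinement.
711.585 keV

Using the uncertainty principle:

1. Position uncertainty: Δx ≈ 2.700e-15 m
2. Minimum momentum uncertainty: Δp = ℏ/(2Δx) = 1.953e-20 kg·m/s
3. Minimum kinetic energy:
   KE = (Δp)²/(2m) = (1.953e-20)²/(2 × 1.673e-27 kg)
   KE = 1.140e-13 J = 711.585 keV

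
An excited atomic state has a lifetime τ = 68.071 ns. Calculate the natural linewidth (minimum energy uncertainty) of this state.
4.835 neV

Using the energy-time uncertainty principle:
ΔEΔt ≥ ℏ/2

The lifetime τ represents the time uncertainty Δt.
The natural linewidth (minimum energy uncertainty) is:

ΔE = ℏ/(2τ)
ΔE = (1.055e-34 J·s) / (2 × 6.807e-08 s)
ΔE = 7.746e-28 J = 4.835 neV

This natural linewidth limits the precision of spectroscopic measurements.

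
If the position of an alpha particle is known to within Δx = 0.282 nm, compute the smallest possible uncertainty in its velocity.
28.140 m/s

Using the Heisenberg uncertainty principle and Δp = mΔv:
ΔxΔp ≥ ℏ/2
Δx(mΔv) ≥ ℏ/2

The minimum uncertainty in velocity is:
Δv_min = ℏ/(2mΔx)
Δv_min = (1.055e-34 J·s) / (2 × 6.645e-27 kg × 2.820e-10 m)
Δv_min = 2.814e+01 m/s = 28.140 m/s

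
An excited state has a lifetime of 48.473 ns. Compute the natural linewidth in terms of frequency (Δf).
1.642 MHz

Using the energy-time uncertainty principle and E = hf:
ΔEΔt ≥ ℏ/2
hΔf·Δt ≥ ℏ/2

The minimum frequency uncertainty is:
Δf = ℏ/(2hτ) = 1/(4πτ)
Δf = 1/(4π × 4.847e-08 s)
Δf = 1.642e+06 Hz = 1.642 MHz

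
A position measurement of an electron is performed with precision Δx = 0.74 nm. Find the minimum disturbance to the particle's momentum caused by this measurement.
7.125 × 10^-26 kg·m/s

The uncertainty principle implies that measuring position disturbs momentum:
ΔxΔp ≥ ℏ/2

When we measure position with precision Δx, we necessarily introduce a momentum uncertainty:
Δp ≥ ℏ/(2Δx)
Δp_min = (1.055e-34 J·s) / (2 × 7.400e-10 m)
Δp_min = 7.125e-26 kg·m/s

The more precisely we measure position, the greater the momentum disturbance.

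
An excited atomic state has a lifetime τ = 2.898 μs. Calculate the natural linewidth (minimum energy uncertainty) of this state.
113.563 peV

Using the energy-time uncertainty principle:
ΔEΔt ≥ ℏ/2

The lifetime τ represents the time uncertainty Δt.
The natural linewidth (minimum energy uncertainty) is:

ΔE = ℏ/(2τ)
ΔE = (1.055e-34 J·s) / (2 × 2.898e-06 s)
ΔE = 1.819e-29 J = 113.563 peV

This natural linewidth limits the precision of spectroscopic measurements.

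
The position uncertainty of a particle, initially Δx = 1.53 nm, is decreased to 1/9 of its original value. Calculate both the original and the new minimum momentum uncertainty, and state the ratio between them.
Original Δp_min = 3.446 × 10^-26 kg·m/s; new Δp'_min = 3.102 × 10^-25 kg·m/s; ratio Δp'_min/Δp_min = 9.

From the uncertainty principle ΔxΔp ≥ ℏ/2, the minimum momentum uncertainty is Δp_min = ℏ/(2Δx).

Original (Δx = 1.53 nm = 1.530e-09 m):
Δp_min = (1.055e-34 J·s)/(2 × 1.530e-09 m) = 3.446e-26 kg·m/s

When Δx → (1/9)Δx:
Δp'_min = ℏ/(2 × (1/9)Δx) = 9 × ℏ/(2Δx) = 9 × Δp_min
Δp'_min = 9 × 3.446e-26 kg·m/s = 3.102e-25 kg·m/s

Since Δp_min ∝ 1/Δx, when Δx is decreased to 1/9 of its original value, Δp_min increases to 9 times its original value.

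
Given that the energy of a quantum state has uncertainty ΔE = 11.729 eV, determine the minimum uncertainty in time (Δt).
28.059 as

Using the energy-time uncertainty principle:
ΔEΔt ≥ ℏ/2

The minimum uncertainty in time is:
Δt_min = ℏ/(2ΔE)
Δt_min = (1.055e-34 J·s) / (2 × 1.879e-18 J)
Δt_min = 2.806e-17 s = 28.059 as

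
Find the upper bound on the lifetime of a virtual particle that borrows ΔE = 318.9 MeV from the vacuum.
1.032 ys

Using the energy-time uncertainty principle:
ΔEΔt ≥ ℏ/2

For a virtual particle borrowing energy ΔE, the maximum lifetime is:
Δt_max = ℏ/(2ΔE)

Converting energy:
ΔE = 318.9 MeV = 5.109e-11 J

Δt_max = (1.055e-34 J·s) / (2 × 5.109e-11 J)
Δt_max = 1.032e-24 s = 1.032 ys

Virtual particles with higher borrowed energy exist for shorter times.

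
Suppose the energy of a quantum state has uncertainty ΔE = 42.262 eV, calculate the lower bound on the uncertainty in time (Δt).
7.787 as

Using the energy-time uncertainty principle:
ΔEΔt ≥ ℏ/2

The minimum uncertainty in time is:
Δt_min = ℏ/(2ΔE)
Δt_min = (1.055e-34 J·s) / (2 × 6.771e-18 J)
Δt_min = 7.787e-18 s = 7.787 as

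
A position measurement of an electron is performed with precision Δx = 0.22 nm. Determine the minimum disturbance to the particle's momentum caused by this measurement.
2.397 × 10^-25 kg·m/s

The uncertainty principle implies that measuring position disturbs momentum:
ΔxΔp ≥ ℏ/2

When we measure position with precision Δx, we necessarily introduce a momentum uncertainty:
Δp ≥ ℏ/(2Δx)
Δp_min = (1.055e-34 J·s) / (2 × 2.200e-10 m)
Δp_min = 2.397e-25 kg·m/s

The more precisely we measure position, the greater the momentum disturbance.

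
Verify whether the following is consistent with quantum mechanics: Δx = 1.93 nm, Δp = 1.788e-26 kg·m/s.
No, it violates the uncertainty principle (impossible measurement).

Calculate the product ΔxΔp:
ΔxΔp = (1.930e-09 m) × (1.788e-26 kg·m/s)
ΔxΔp = 3.451e-35 J·s

Compare to the minimum allowed value ℏ/2:
ℏ/2 = 5.273e-35 J·s

Since ΔxΔp = 3.451e-35 J·s < 5.273e-35 J·s = ℏ/2,
the measurement violates the uncertainty principle.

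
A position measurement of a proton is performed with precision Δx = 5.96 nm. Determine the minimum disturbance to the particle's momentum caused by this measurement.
8.847 × 10^-27 kg·m/s

The uncertainty principle implies that measuring position disturbs momentum:
ΔxΔp ≥ ℏ/2

When we measure position with precision Δx, we necessarily introduce a momentum uncertainty:
Δp ≥ ℏ/(2Δx)
Δp_min = (1.055e-34 J·s) / (2 × 5.960e-09 m)
Δp_min = 8.847e-27 kg·m/s

The more precisely we measure position, the greater the momentum disturbance.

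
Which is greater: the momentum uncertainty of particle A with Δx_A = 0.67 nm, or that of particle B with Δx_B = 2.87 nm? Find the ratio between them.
Particle A has the larger minimum momentum uncertainty, by a factor of 4.28.

For each particle, the minimum momentum uncertainty is Δp_min = ℏ/(2Δx):

Particle A: Δp_A = ℏ/(2×6.700e-10 m) = 7.870e-26 kg·m/s
Particle B: Δp_B = ℏ/(2×2.870e-09 m) = 1.837e-26 kg·m/s

Ratio: Δp_A/Δp_B = 4.28

Since Δp_min ∝ 1/Δx, the particle with smaller position uncertainty (A) has larger momentum uncertainty.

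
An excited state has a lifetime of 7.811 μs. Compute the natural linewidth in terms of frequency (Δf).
10.188 kHz

Using the energy-time uncertainty principle and E = hf:
ΔEΔt ≥ ℏ/2
hΔf·Δt ≥ ℏ/2

The minimum frequency uncertainty is:
Δf = ℏ/(2hτ) = 1/(4πτ)
Δf = 1/(4π × 7.811e-06 s)
Δf = 1.019e+04 Hz = 10.188 kHz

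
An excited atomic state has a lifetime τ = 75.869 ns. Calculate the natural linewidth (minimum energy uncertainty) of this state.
4.338 neV

Using the energy-time uncertainty principle:
ΔEΔt ≥ ℏ/2

The lifetime τ represents the time uncertainty Δt.
The natural linewidth (minimum energy uncertainty) is:

ΔE = ℏ/(2τ)
ΔE = (1.055e-34 J·s) / (2 × 7.587e-08 s)
ΔE = 6.950e-28 J = 4.338 neV

This natural linewidth limits the precision of spectroscopic measurements.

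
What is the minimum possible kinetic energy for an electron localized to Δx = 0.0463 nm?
4.443 eV

Localizing a particle requires giving it sufficient momentum uncertainty:

1. From uncertainty principle: Δp ≥ ℏ/(2Δx)
   Δp_min = (1.055e-34 J·s) / (2 × 4.630e-11 m)
   Δp_min = 1.139e-24 kg·m/s

2. This momentum uncertainty corresponds to kinetic energy:
   KE ≈ (Δp)²/(2m) = (1.139e-24)²/(2 × 9.109e-31 kg)
   KE = 7.119e-19 J = 4.443 eV

Tighter localization requires more energy.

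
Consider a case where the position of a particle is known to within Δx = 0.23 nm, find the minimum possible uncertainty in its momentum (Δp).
2.293 × 10^-25 kg·m/s

Using the Heisenberg uncertainty principle:
ΔxΔp ≥ ℏ/2

The minimum uncertainty in momentum is:
Δp_min = ℏ/(2Δx)
Δp_min = (1.055e-34 J·s) / (2 × 2.300e-10 m)
Δp_min = 2.293e-25 kg·m/s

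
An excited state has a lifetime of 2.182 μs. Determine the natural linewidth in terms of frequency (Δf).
36.470 kHz

Using the energy-time uncertainty principle and E = hf:
ΔEΔt ≥ ℏ/2
hΔf·Δt ≥ ℏ/2

The minimum frequency uncertainty is:
Δf = ℏ/(2hτ) = 1/(4πτ)
Δf = 1/(4π × 2.182e-06 s)
Δf = 3.647e+04 Hz = 36.470 kHz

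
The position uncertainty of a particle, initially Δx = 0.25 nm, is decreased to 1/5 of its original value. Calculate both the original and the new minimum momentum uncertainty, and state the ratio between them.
Original Δp_min = 2.109 × 10^-25 kg·m/s; new Δp'_min = 1.055 × 10^-24 kg·m/s; ratio Δp'_min/Δp_min = 5.

From the uncertainty principle ΔxΔp ≥ ℏ/2, the minimum momentum uncertainty is Δp_min = ℏ/(2Δx).

Original (Δx = 0.25 nm = 2.500e-10 m):
Δp_min = (1.055e-34 J·s)/(2 × 2.500e-10 m) = 2.109e-25 kg·m/s

When Δx → (1/5)Δx:
Δp'_min = ℏ/(2 × (1/5)Δx) = 5 × ℏ/(2Δx) = 5 × Δp_min
Δp'_min = 5 × 2.109e-25 kg·m/s = 1.055e-24 kg·m/s

Since Δp_min ∝ 1/Δx, when Δx is decreased to 1/5 of its original value, Δp_min increases to 5 times its original value.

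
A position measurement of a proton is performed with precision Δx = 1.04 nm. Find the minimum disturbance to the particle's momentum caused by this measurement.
5.070 × 10^-26 kg·m/s

The uncertainty principle implies that measuring position disturbs momentum:
ΔxΔp ≥ ℏ/2

When we measure position with precision Δx, we necessarily introduce a momentum uncertainty:
Δp ≥ ℏ/(2Δx)
Δp_min = (1.055e-34 J·s) / (2 × 1.040e-09 m)
Δp_min = 5.070e-26 kg·m/s

The more precisely we measure position, the greater the momentum disturbance.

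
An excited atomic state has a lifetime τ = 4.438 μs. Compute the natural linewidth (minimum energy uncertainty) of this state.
74.156 peV

Using the energy-time uncertainty principle:
ΔEΔt ≥ ℏ/2

The lifetime τ represents the time uncertainty Δt.
The natural linewidth (minimum energy uncertainty) is:

ΔE = ℏ/(2τ)
ΔE = (1.055e-34 J·s) / (2 × 4.438e-06 s)
ΔE = 1.188e-29 J = 74.156 peV

This natural linewidth limits the precision of spectroscopic measurements.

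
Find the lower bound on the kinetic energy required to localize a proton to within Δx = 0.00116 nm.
3.855 eV

Localizing a particle requires giving it sufficient momentum uncertainty:

1. From uncertainty principle: Δp ≥ ℏ/(2Δx)
   Δp_min = (1.055e-34 J·s) / (2 × 1.160e-12 m)
   Δp_min = 4.546e-23 kg·m/s

2. This momentum uncertainty corresponds to kinetic energy:
   KE ≈ (Δp)²/(2m) = (4.546e-23)²/(2 × 1.673e-27 kg)
   KE = 6.177e-19 J = 3.855 eV

Tighter localization requires more energy.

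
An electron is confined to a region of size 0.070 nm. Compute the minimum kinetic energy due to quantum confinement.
1.944 eV

Using the uncertainty principle:

1. Position uncertainty: Δx ≈ 7.000e-11 m
2. Minimum momentum uncertainty: Δp = ℏ/(2Δx) = 7.533e-25 kg·m/s
3. Minimum kinetic energy:
   KE = (Δp)²/(2m) = (7.533e-25)²/(2 × 9.109e-31 kg)
   KE = 3.114e-19 J = 1.944 eV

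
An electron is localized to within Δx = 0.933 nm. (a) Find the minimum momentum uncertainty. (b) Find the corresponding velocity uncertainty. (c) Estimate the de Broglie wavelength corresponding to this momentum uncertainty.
(a) Δp_min = 5.652 × 10^-26 kg·m/s
(b) Δv_min = 62.041 km/s
(c) λ_dB = 11.724 nm

Step-by-step:

(a) From the uncertainty principle:
Δp_min = ℏ/(2Δx) = (1.055e-34 J·s)/(2 × 9.330e-10 m) = 5.652e-26 kg·m/s

(b) The velocity uncertainty:
Δv = Δp/m = (5.652e-26 kg·m/s)/(9.109e-31 kg) = 6.204e+04 m/s = 62.041 km/s

(c) The de Broglie wavelength for this momentum:
λ = h/p = (6.626e-34 J·s)/(5.652e-26 kg·m/s) = 1.172e-08 m = 11.724 nm

Note: The de Broglie wavelength is comparable to the localization size, as expected from wave-particle duality.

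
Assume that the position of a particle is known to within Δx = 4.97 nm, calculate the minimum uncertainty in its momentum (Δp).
1.061 × 10^-26 kg·m/s

Using the Heisenberg uncertainty principle:
ΔxΔp ≥ ℏ/2

The minimum uncertainty in momentum is:
Δp_min = ℏ/(2Δx)
Δp_min = (1.055e-34 J·s) / (2 × 4.970e-09 m)
Δp_min = 1.061e-26 kg·m/s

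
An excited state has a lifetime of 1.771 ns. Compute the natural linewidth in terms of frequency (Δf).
44.934 MHz

Using the energy-time uncertainty principle and E = hf:
ΔEΔt ≥ ℏ/2
hΔf·Δt ≥ ℏ/2

The minimum frequency uncertainty is:
Δf = ℏ/(2hτ) = 1/(4πτ)
Δf = 1/(4π × 1.771e-09 s)
Δf = 4.493e+07 Hz = 44.934 MHz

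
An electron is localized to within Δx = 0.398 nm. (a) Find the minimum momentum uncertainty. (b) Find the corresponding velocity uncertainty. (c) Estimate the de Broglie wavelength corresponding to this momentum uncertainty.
(a) Δp_min = 1.325 × 10^-25 kg·m/s
(b) Δv_min = 145.437 km/s
(c) λ_dB = 5.001 nm

Step-by-step:

(a) From the uncertainty principle:
Δp_min = ℏ/(2Δx) = (1.055e-34 J·s)/(2 × 3.980e-10 m) = 1.325e-25 kg·m/s

(b) The velocity uncertainty:
Δv = Δp/m = (1.325e-25 kg·m/s)/(9.109e-31 kg) = 1.454e+05 m/s = 145.437 km/s

(c) The de Broglie wavelength for this momentum:
λ = h/p = (6.626e-34 J·s)/(1.325e-25 kg·m/s) = 5.001e-09 m = 5.001 nm

Note: The de Broglie wavelength is comparable to the localization size, as expected from wave-particle duality.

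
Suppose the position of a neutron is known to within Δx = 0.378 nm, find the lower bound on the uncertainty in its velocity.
83.283 m/s

Using the Heisenberg uncertainty principle and Δp = mΔv:
ΔxΔp ≥ ℏ/2
Δx(mΔv) ≥ ℏ/2

The minimum uncertainty in velocity is:
Δv_min = ℏ/(2mΔx)
Δv_min = (1.055e-34 J·s) / (2 × 1.675e-27 kg × 3.780e-10 m)
Δv_min = 8.328e+01 m/s = 83.283 m/s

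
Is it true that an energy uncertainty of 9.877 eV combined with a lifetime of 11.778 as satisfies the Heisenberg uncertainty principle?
No, it violates the uncertainty relation.

Calculate the product ΔEΔt:
ΔE = 9.877 eV = 1.582e-18 J
ΔEΔt = (1.582e-18 J) × (1.178e-17 s)
ΔEΔt = 1.864e-35 J·s

Compare to the minimum allowed value ℏ/2:
ℏ/2 = 5.273e-35 J·s

Since ΔEΔt = 1.864e-35 J·s < 5.273e-35 J·s = ℏ/2,
this violates the uncertainty relation.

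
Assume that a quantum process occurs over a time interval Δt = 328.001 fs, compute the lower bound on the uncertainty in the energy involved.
1.003 meV

Using the energy-time uncertainty principle:
ΔEΔt ≥ ℏ/2

The minimum uncertainty in energy is:
ΔE_min = ℏ/(2Δt)
ΔE_min = (1.055e-34 J·s) / (2 × 3.280e-13 s)
ΔE_min = 1.608e-22 J = 1.003 meV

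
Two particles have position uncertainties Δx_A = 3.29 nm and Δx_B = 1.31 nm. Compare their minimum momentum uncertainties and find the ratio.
Particle B has the larger minimum momentum uncertainty, by a factor of 2.51.

For each particle, the minimum momentum uncertainty is Δp_min = ℏ/(2Δx):

Particle A: Δp_A = ℏ/(2×3.290e-09 m) = 1.603e-26 kg·m/s
Particle B: Δp_B = ℏ/(2×1.310e-09 m) = 4.025e-26 kg·m/s

Ratio: Δp_B/Δp_A = 2.51

Since Δp_min ∝ 1/Δx, the particle with smaller position uncertainty (B) has larger momentum uncertainty.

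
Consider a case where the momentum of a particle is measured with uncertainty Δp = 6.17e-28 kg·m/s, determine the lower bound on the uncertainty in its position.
85.460 nm

Using the Heisenberg uncertainty principle:
ΔxΔp ≥ ℏ/2

The minimum uncertainty in position is:
Δx_min = ℏ/(2Δp)
Δx_min = (1.055e-34 J·s) / (2 × 6.170e-28 kg·m/s)
Δx_min = 8.546e-08 m = 85.460 nm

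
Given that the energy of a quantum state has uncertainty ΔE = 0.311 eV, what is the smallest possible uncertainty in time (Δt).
1.058 fs

Using the energy-time uncertainty principle:
ΔEΔt ≥ ℏ/2

The minimum uncertainty in time is:
Δt_min = ℏ/(2ΔE)
Δt_min = (1.055e-34 J·s) / (2 × 4.983e-20 J)
Δt_min = 1.058e-15 s = 1.058 fs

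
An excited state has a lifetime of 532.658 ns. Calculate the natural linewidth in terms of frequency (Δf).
149.397 kHz

Using the energy-time uncertainty principle and E = hf:
ΔEΔt ≥ ℏ/2
hΔf·Δt ≥ ℏ/2

The minimum frequency uncertainty is:
Δf = ℏ/(2hτ) = 1/(4πτ)
Δf = 1/(4π × 5.327e-07 s)
Δf = 1.494e+05 Hz = 149.397 kHz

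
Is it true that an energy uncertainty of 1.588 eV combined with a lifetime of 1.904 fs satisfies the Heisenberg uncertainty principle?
Yes, it satisfies the uncertainty relation.

Calculate the product ΔEΔt:
ΔE = 1.588 eV = 2.544e-19 J
ΔEΔt = (2.544e-19 J) × (1.904e-15 s)
ΔEΔt = 4.844e-34 J·s

Compare to the minimum allowed value ℏ/2:
ℏ/2 = 5.273e-35 J·s

Since ΔEΔt = 4.844e-34 J·s ≥ 5.273e-35 J·s = ℏ/2,
this satisfies the uncertainty relation.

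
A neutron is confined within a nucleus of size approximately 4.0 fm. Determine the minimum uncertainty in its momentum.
1.318 × 10^-20 kg·m/s

Using the Heisenberg uncertainty principle:
ΔxΔp ≥ ℏ/2

With Δx ≈ L = 4.000e-15 m (the confinement size):
Δp_min = ℏ/(2Δx)
Δp_min = (1.055e-34 J·s) / (2 × 4.000e-15 m)
Δp_min = 1.318e-20 kg·m/s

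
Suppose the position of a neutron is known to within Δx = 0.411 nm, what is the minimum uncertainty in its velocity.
76.596 m/s

Using the Heisenberg uncertainty principle and Δp = mΔv:
ΔxΔp ≥ ℏ/2
Δx(mΔv) ≥ ℏ/2

The minimum uncertainty in velocity is:
Δv_min = ℏ/(2mΔx)
Δv_min = (1.055e-34 J·s) / (2 × 1.675e-27 kg × 4.110e-10 m)
Δv_min = 7.660e+01 m/s = 76.596 m/s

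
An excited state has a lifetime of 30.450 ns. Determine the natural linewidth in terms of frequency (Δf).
2.613 MHz

Using the energy-time uncertainty principle and E = hf:
ΔEΔt ≥ ℏ/2
hΔf·Δt ≥ ℏ/2

The minimum frequency uncertainty is:
Δf = ℏ/(2hτ) = 1/(4πτ)
Δf = 1/(4π × 3.045e-08 s)
Δf = 2.613e+06 Hz = 2.613 MHz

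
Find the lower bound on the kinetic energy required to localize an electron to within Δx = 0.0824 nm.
1.403 eV

Localizing a particle requires giving it sufficient momentum uncertainty:

1. From uncertainty principle: Δp ≥ ℏ/(2Δx)
   Δp_min = (1.055e-34 J·s) / (2 × 8.240e-11 m)
   Δp_min = 6.399e-25 kg·m/s

2. This momentum uncertainty corresponds to kinetic energy:
   KE ≈ (Δp)²/(2m) = (6.399e-25)²/(2 × 9.109e-31 kg)
   KE = 2.248e-19 J = 1.403 eV

Tighter localization requires more energy.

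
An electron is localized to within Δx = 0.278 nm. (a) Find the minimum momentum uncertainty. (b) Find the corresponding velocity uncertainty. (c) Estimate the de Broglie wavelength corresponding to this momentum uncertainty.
(a) Δp_min = 1.897 × 10^-25 kg·m/s
(b) Δv_min = 208.215 km/s
(c) λ_dB = 3.493 nm

Step-by-step:

(a) From the uncertainty principle:
Δp_min = ℏ/(2Δx) = (1.055e-34 J·s)/(2 × 2.780e-10 m) = 1.897e-25 kg·m/s

(b) The velocity uncertainty:
Δv = Δp/m = (1.897e-25 kg·m/s)/(9.109e-31 kg) = 2.082e+05 m/s = 208.215 km/s

(c) The de Broglie wavelength for this momentum:
λ = h/p = (6.626e-34 J·s)/(1.897e-25 kg·m/s) = 3.493e-09 m = 3.493 nm

Note: The de Broglie wavelength is comparable to the localization size, as expected from wave-particle duality.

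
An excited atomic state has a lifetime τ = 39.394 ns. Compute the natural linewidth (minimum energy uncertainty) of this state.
8.354 neV

Using the energy-time uncertainty principle:
ΔEΔt ≥ ℏ/2

The lifetime τ represents the time uncertainty Δt.
The natural linewidth (minimum energy uncertainty) is:

ΔE = ℏ/(2τ)
ΔE = (1.055e-34 J·s) / (2 × 3.939e-08 s)
ΔE = 1.338e-27 J = 8.354 neV

This natural linewidth limits the precision of spectroscopic measurements.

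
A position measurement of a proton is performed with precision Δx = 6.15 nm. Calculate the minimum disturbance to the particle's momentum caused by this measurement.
8.574 × 10^-27 kg·m/s

The uncertainty principle implies that measuring position disturbs momentum:
ΔxΔp ≥ ℏ/2

When we measure position with precision Δx, we necessarily introduce a momentum uncertainty:
Δp ≥ ℏ/(2Δx)
Δp_min = (1.055e-34 J·s) / (2 × 6.150e-09 m)
Δp_min = 8.574e-27 kg·m/s

The more precisely we measure position, the greater the momentum disturbance.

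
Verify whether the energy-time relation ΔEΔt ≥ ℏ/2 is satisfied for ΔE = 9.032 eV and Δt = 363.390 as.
Yes, it satisfies the uncertainty relation.

Calculate the product ΔEΔt:
ΔE = 9.032 eV = 1.447e-18 J
ΔEΔt = (1.447e-18 J) × (3.634e-16 s)
ΔEΔt = 5.259e-34 J·s

Compare to the minimum allowed value ℏ/2:
ℏ/2 = 5.273e-35 J·s

Since ΔEΔt = 5.259e-34 J·s ≥ 5.273e-35 J·s = ℏ/2,
this satisfies the uncertainty relation.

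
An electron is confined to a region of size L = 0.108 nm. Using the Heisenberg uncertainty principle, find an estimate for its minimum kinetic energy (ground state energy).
816.611 meV

Using the uncertainty principle to estimate ground state energy:

1. The position uncertainty is approximately the confinement size:
   Δx ≈ L = 1.080e-10 m

2. From ΔxΔp ≥ ℏ/2, the minimum momentum uncertainty is:
   Δp ≈ ℏ/(2L) = 4.882e-25 kg·m/s

3. The kinetic energy is approximately:
   KE ≈ (Δp)²/(2m) = (4.882e-25)²/(2 × 9.109e-31 kg)
   KE ≈ 1.308e-19 J = 816.611 meV

This is an order-of-magnitude estimate of the ground state energy.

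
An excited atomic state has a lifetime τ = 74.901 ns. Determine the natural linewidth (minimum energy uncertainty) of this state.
4.394 neV

Using the energy-time uncertainty principle:
ΔEΔt ≥ ℏ/2

The lifetime τ represents the time uncertainty Δt.
The natural linewidth (minimum energy uncertainty) is:

ΔE = ℏ/(2τ)
ΔE = (1.055e-34 J·s) / (2 × 7.490e-08 s)
ΔE = 7.040e-28 J = 4.394 neV

This natural linewidth limits the precision of spectroscopic measurements.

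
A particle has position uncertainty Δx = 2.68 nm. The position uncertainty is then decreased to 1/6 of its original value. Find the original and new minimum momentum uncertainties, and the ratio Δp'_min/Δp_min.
Original Δp_min = 1.967 × 10^-26 kg·m/s; new Δp'_min = 1.180 × 10^-25 kg·m/s; ratio Δp'_min/Δp_min = 6.

From the uncertainty principle ΔxΔp ≥ ℏ/2, the minimum momentum uncertainty is Δp_min = ℏ/(2Δx).

Original (Δx = 2.68 nm = 2.680e-09 m):
Δp_min = (1.055e-34 J·s)/(2 × 2.680e-09 m) = 1.967e-26 kg·m/s

When Δx → (1/6)Δx:
Δp'_min = ℏ/(2 × (1/6)Δx) = 6 × ℏ/(2Δx) = 6 × Δp_min
Δp'_min = 6 × 1.967e-26 kg·m/s = 1.180e-25 kg·m/s

Since Δp_min ∝ 1/Δx, when Δx is decreased to 1/6 of its original value, Δp_min increases to 6 times its original value.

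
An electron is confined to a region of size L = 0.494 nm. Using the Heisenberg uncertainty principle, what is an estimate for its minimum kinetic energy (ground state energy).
39.031 meV

Using the uncertainty principle to estimate ground state energy:

1. The position uncertainty is approximately the confinement size:
   Δx ≈ L = 4.940e-10 m

2. From ΔxΔp ≥ ℏ/2, the minimum momentum uncertainty is:
   Δp ≈ ℏ/(2L) = 1.067e-25 kg·m/s

3. The kinetic energy is approximately:
   KE ≈ (Δp)²/(2m) = (1.067e-25)²/(2 × 9.109e-31 kg)
   KE ≈ 6.253e-21 J = 39.031 meV

This is an order-of-magnitude estimate of the ground state energy.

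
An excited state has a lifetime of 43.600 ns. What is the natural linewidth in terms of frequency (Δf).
1.825 MHz

Using the energy-time uncertainty principle and E = hf:
ΔEΔt ≥ ℏ/2
hΔf·Δt ≥ ℏ/2

The minimum frequency uncertainty is:
Δf = ℏ/(2hτ) = 1/(4πτ)
Δf = 1/(4π × 4.360e-08 s)
Δf = 1.825e+06 Hz = 1.825 MHz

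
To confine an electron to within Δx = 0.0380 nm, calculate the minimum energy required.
6.596 eV

Localizing a particle requires giving it sufficient momentum uncertainty:

1. From uncertainty principle: Δp ≥ ℏ/(2Δx)
   Δp_min = (1.055e-34 J·s) / (2 × 3.800e-11 m)
   Δp_min = 1.388e-24 kg·m/s

2. This momentum uncertainty corresponds to kinetic energy:
   KE ≈ (Δp)²/(2m) = (1.388e-24)²/(2 × 9.109e-31 kg)
   KE = 1.057e-18 J = 6.596 eV

Tighter localization requires more energy.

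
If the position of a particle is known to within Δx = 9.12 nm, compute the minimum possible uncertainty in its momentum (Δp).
5.782 × 10^-27 kg·m/s

Using the Heisenberg uncertainty principle:
ΔxΔp ≥ ℏ/2

The minimum uncertainty in momentum is:
Δp_min = ℏ/(2Δx)
Δp_min = (1.055e-34 J·s) / (2 × 9.120e-09 m)
Δp_min = 5.782e-27 kg·m/s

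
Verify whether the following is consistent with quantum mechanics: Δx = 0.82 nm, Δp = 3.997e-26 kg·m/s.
No, it violates the uncertainty principle (impossible measurement).

Calculate the product ΔxΔp:
ΔxΔp = (8.200e-10 m) × (3.997e-26 kg·m/s)
ΔxΔp = 3.278e-35 J·s

Compare to the minimum allowed value ℏ/2:
ℏ/2 = 5.273e-35 J·s

Since ΔxΔp = 3.278e-35 J·s < 5.273e-35 J·s = ℏ/2,
the measurement violates the uncertainty principle.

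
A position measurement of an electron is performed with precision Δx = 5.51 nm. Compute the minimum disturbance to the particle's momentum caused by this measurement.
9.570 × 10^-27 kg·m/s

The uncertainty principle implies that measuring position disturbs momentum:
ΔxΔp ≥ ℏ/2

When we measure position with precision Δx, we necessarily introduce a momentum uncertainty:
Δp ≥ ℏ/(2Δx)
Δp_min = (1.055e-34 J·s) / (2 × 5.510e-09 m)
Δp_min = 9.570e-27 kg·m/s

The more precisely we measure position, the greater the momentum disturbance.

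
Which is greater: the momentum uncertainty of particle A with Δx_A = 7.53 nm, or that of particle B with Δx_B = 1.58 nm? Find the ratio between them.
Particle B has the larger minimum momentum uncertainty, by a factor of 4.77.

For each particle, the minimum momentum uncertainty is Δp_min = ℏ/(2Δx):

Particle A: Δp_A = ℏ/(2×7.530e-09 m) = 7.002e-27 kg·m/s
Particle B: Δp_B = ℏ/(2×1.580e-09 m) = 3.337e-26 kg·m/s

Ratio: Δp_B/Δp_A = 4.77

Since Δp_min ∝ 1/Δx, the particle with smaller position uncertainty (B) has larger momentum uncertainty.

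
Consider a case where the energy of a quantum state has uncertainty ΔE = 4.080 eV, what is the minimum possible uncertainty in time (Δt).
80.663 as

Using the energy-time uncertainty principle:
ΔEΔt ≥ ℏ/2

The minimum uncertainty in time is:
Δt_min = ℏ/(2ΔE)
Δt_min = (1.055e-34 J·s) / (2 × 6.537e-19 J)
Δt_min = 8.066e-17 s = 80.663 as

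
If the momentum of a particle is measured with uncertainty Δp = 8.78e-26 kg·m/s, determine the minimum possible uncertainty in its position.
600.553 pm

Using the Heisenberg uncertainty principle:
ΔxΔp ≥ ℏ/2

The minimum uncertainty in position is:
Δx_min = ℏ/(2Δp)
Δx_min = (1.055e-34 J·s) / (2 × 8.780e-26 kg·m/s)
Δx_min = 6.006e-10 m = 600.553 pm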